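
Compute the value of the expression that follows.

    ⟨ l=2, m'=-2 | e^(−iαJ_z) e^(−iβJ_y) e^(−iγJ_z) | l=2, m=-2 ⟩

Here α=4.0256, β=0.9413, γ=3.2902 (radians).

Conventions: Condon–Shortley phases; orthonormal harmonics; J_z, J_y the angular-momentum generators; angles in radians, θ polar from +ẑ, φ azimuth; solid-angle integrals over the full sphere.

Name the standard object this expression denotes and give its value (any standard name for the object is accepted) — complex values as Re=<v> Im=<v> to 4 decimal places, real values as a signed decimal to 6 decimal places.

This is a Wigner D-matrix element — the rotation-matrix element ⟨l m'| R(α,β,γ) |l m⟩ in the angular-momentum basis.
D^2_{-2,-2}(4.0256,0.9413,3.2902) = e^{-i·-2·4.0256}·d^2_{-2,-2}(0.9413)·e^{-i·-2·3.2902}. Compute d first:
c=cos(0.941300/2)=0.891274, s=sin(0.941300/2)=0.453466; N=√[1·24·1·24]=24.000000
The bounds max(0,m−m')=0 and min(l+m,l−m')=0 give 1 term
  k=0: (−1)^0·24.0000/(24)·0.8913^4·0.4535^0 = +0.631022
d^2_{-2,-2}(0.9413) = +0.631022
Attach z-rotation phases: D = e^{-i(-2)(4.0256)}·(+0.631022)·e^{-i(-2)(3.2902)} = -0.299441+0.555449i

Wigner D-matrix element, Re=-0.2994 Im=0.5554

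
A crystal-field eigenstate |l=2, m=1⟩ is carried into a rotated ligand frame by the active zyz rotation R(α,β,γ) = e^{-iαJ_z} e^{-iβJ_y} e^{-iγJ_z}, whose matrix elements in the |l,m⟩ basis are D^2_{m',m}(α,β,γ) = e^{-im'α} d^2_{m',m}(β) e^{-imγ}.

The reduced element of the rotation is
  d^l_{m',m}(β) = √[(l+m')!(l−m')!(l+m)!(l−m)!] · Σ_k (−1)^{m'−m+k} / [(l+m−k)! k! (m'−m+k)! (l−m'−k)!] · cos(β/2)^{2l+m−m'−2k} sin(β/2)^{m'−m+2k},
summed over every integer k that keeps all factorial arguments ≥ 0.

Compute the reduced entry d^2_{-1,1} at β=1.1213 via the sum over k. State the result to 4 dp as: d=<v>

d=0.5285

d^2_{-1,1}(β=1.1213) via the finite sum:
c=cos(1.121300/2)=0.846910, s=sin(1.121300/2)=0.531737; N=√[1·6·6·1]=6.000000
k: max(0,(1)−(-1))=2 … min(2+(1),2−(-1))=3
  k=2: (−1)^0·6.0000/(2)·0.8469^2·0.5317^2 = +0.608400
  k=3: (−1)^1·6.0000/(6)·0.8469^0·0.5317^4 = -0.079944
d^2_{-1,1}(1.1213) = +0.608400 -0.079944 = +0.528455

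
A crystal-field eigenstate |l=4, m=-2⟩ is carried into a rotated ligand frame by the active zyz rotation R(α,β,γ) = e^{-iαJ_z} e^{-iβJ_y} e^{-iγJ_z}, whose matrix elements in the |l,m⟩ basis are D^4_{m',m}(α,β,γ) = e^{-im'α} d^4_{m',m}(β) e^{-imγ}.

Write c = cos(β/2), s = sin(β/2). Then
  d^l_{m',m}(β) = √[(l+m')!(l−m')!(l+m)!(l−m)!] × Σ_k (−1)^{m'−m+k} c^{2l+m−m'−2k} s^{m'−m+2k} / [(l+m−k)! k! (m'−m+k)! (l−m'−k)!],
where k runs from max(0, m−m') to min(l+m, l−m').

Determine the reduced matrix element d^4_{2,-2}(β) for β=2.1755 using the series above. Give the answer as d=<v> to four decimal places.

d=-0.4411

d^4_{2,-2}(β=2.1755) via the finite sum:
With c≡cos(β/2)=0.464479 and s≡sin(β/2)=0.885584, N=[720·2·2·720]^{1/2}=1440.000000
k: max(0,(-2)−(2))=0 … min(4+(-2),4−(2))=2
  k=0: (−1)^4·1440.0000/(96)·0.4645^4·0.8856^4 = +0.429413
  k=1: (−1)^5·1440.0000/(120)·0.4645^2·0.8856^6 = -1.248799
  k=2: (−1)^6·1440.0000/(1440)·0.4645^0·0.8856^8 = +0.378302
d^4_{2,-2}(2.1755) = +0.429413 -1.248799 +0.378302 = -0.441084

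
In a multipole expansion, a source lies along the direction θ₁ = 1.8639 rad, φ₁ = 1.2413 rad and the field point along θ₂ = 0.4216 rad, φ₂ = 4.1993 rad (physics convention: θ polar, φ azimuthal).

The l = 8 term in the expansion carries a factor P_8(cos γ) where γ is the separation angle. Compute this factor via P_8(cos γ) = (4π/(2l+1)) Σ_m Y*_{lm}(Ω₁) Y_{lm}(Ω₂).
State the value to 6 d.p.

0.301950

Addition theorem: P_8(cos γ) = (4π/17) Σ_m Y*_{lm}(Ω₁) Y_{lm}(Ω₂), m = −8…8:
  m=-8: Y*=-0.318190-0.176158i  Y=-0.000231-0.000333i  product +0.000015+0.000147i
  m=-7: Y*=+0.325502-0.294642i  Y=-0.001573+0.003255i  product +0.000447+0.001523i
  m=-6: Y*=+0.028873+0.067131i  Y=+0.020267-0.001280i  product +0.000671+0.001324i
  m=-5: Y*=+0.329258-0.025299i  Y=-0.044012-0.067745i  product -0.016205-0.021192i
  m=-4: Y*=-0.050996+0.197401i  Y=-0.107242+0.205211i  product -0.035040-0.031635i
  m=-3: Y*=+0.203686+0.134121i  Y=+0.457766-0.014438i  product +0.095177+0.058455i
  m=-2: Y*=-0.196665+0.152316i  Y=-0.276363-0.456252i  product +0.123846+0.047635i
  m=-1: Y*=+0.065010+0.190108i  Y=-0.060826+0.107958i  product -0.024478-0.004545i
  m=+0: Y*=-0.259564-0.000000i  Y=-0.460843+0.000000i  product +0.119618+0.000000i
  m=+1: Y*=-0.065010+0.190108i  Y=+0.060826+0.107958i  product -0.024478+0.004545i
  m=+2: Y*=-0.196665-0.152316i  Y=-0.276363+0.456252i  product +0.123846-0.047635i
  m=+3: Y*=-0.203686+0.134121i  Y=-0.457766-0.014438i  product +0.095177-0.058455i
  m=+4: Y*=-0.050996-0.197401i  Y=-0.107242-0.205211i  product -0.035040+0.031635i
  m=+5: Y*=-0.329258-0.025299i  Y=+0.044012-0.067745i  product -0.016205+0.021192i
  m=+6: Y*=+0.028873-0.067131i  Y=+0.020267+0.001280i  product +0.000671-0.001324i
  m=+7: Y*=-0.325502-0.294642i  Y=+0.001573+0.003255i  product +0.000447-0.001523i
  m=+8: Y*=-0.318190+0.176158i  Y=-0.000231+0.000333i  product +0.000015-0.000147i
Total Σ_m = +0.408484+0.000000i. Multiply by 0.739198: +0.301950+0.000000i. P_8(cos γ) = 0.301950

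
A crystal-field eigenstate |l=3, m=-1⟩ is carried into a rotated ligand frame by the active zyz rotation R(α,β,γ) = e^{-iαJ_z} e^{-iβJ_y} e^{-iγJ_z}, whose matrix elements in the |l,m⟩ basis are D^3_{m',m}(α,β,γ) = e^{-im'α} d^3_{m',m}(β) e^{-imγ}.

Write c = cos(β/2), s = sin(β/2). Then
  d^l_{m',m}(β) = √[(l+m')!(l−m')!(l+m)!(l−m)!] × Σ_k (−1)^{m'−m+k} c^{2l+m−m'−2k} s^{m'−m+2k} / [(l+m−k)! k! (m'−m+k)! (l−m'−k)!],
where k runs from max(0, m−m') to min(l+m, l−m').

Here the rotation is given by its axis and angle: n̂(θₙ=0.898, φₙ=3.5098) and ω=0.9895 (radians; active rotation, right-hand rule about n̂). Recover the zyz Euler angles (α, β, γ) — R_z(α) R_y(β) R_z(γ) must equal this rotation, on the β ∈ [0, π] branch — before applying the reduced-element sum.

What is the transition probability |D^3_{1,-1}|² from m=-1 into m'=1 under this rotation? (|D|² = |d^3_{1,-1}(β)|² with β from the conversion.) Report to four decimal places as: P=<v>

P=0.2366

Axis–angle → zyz. n̂ = (sinθₙcosφₙ, sinθₙsinφₙ, cosθₙ) = (-0.729662, -0.281505, +0.623175), ω = 0.9895.
R = I cosω + sinω [n̂]ₓ + (1−cosω) n̂n̂ᵀ gives
  R = [+0.789166, -0.428205, -0.440293; +0.613435, +0.584839, +0.530718; +0.030244, -0.688915, +0.724211]
β = atan2(√(R₁₃²+R₂₃²), R₃₃) = 0.760907; α = atan2(R₂₃, R₁₃) mod 2π = 2.263338; γ = atan2(R₃₂, −R₃₁) mod 2π = 4.668516
D^3_{1,-1}(2.2633,0.7609,4.6685) = e^{-i·1·2.2633}·d^3_{1,-1}(0.7609)·e^{-i·-1·4.6685}. Compute d first:
With c≡cos(β/2)=0.928496 and s≡sin(β/2)=0.371342, N=[24·2·2·24]^{1/2}=48.000000
k: max(0,(-1)−(1))=0 … min(3+(-1),3−(1))=2
  k=0: (−1)^2·48.0000/(8)·0.9285^4·0.3713^2 = +0.614921
  k=1: (−1)^3·48.0000/(6)·0.9285^2·0.3713^4 = -0.131143
  k=2: (−1)^4·48.0000/(48)·0.9285^0·0.3713^6 = +0.002622
d^3_{1,-1}(0.7609) = +0.614921 -0.131143 +0.002622 = +0.486400
|D^3_{1,-1}|² = |d^3_{1,-1}(β)|² = (+0.486400)² = 0.236585 (the z-rotation phases have unit modulus)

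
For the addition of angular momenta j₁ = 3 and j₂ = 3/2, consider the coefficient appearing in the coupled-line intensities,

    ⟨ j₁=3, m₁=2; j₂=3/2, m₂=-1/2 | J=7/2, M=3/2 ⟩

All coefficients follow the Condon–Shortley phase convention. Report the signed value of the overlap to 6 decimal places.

√[8·1!5!2!/9! · 5!1!1!2!5!2!] = √(6400/21)
  +(−1)^0/∏(0,1,1,1,4,1)! = 1/24  (running 1/24)
  +(−1)^1/∏(1,0,0,0,5,2)! = -1/240  (running 3/80)
⟨..|..⟩ = √(6400/21)·(3/80) = +0.654654

+0.654654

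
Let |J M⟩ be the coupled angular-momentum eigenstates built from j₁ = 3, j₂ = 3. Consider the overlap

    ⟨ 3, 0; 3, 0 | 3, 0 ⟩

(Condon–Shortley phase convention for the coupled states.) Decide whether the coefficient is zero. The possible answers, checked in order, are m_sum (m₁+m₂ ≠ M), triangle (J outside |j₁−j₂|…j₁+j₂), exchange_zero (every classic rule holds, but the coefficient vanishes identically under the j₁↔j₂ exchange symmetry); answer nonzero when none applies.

exchange_zero

m-sum: m₁+m₂ = 0+0 = 0, M = 0  ✓
triangle: |j₁−j₂| = 0 ≤ J = 3 ≤ j₁+j₂ = 6  ✓
exchange: j₁=j₂ and m₁=m₂, and (−1)^(j₁+j₂−J) = (−1)^3 = −1 forces ⟨j₁m₁;j₂m₂|JM⟩ = −⟨j₂m₂;j₁m₁|JM⟩ = −⟨j₁m₁;j₂m₂|JM⟩ ⇒ the coefficient vanishes identically
Racah sum check: Σ_k collapses to 0 ⇒ CG = 0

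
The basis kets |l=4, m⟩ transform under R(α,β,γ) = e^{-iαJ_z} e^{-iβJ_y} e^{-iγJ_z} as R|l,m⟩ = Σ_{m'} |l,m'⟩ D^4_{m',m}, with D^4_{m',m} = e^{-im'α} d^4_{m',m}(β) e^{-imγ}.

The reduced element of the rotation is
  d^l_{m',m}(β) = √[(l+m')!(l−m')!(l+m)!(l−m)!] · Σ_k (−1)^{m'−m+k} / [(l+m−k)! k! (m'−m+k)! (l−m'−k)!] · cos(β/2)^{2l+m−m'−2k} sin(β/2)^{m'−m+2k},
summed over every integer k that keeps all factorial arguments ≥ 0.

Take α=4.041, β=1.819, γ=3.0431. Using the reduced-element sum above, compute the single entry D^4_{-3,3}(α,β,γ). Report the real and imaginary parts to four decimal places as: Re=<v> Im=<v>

First d^4_{-3,3}(β=1.8190), then the phase factors e^{-i(-3)α} and e^{-i(3)γ}:
With c≡cos(β/2)=0.614140 and s≡sin(β/2)=0.789197, N=[1·5040·5040·1]^{1/2}=5040.000000
The bounds max(0,m−m')=6 and min(l+m,l−m')=7 give 2 terms
  k=6: (−1)^0·5040.0000/(720)·0.6141^2·0.7892^6 = +0.637889
  k=7: (−1)^1·5040.0000/(5040)·0.6141^0·0.7892^8 = -0.150481
d^4_{-3,3}(1.8190) = +0.637889 -0.150481 = +0.487408
Attach z-rotation phases: D = e^{-i(-3)(4.0410)}·(+0.487408)·e^{-i(3)(3.0431)} = -0.482087+0.071822i

Re=-0.4821 Im=0.0718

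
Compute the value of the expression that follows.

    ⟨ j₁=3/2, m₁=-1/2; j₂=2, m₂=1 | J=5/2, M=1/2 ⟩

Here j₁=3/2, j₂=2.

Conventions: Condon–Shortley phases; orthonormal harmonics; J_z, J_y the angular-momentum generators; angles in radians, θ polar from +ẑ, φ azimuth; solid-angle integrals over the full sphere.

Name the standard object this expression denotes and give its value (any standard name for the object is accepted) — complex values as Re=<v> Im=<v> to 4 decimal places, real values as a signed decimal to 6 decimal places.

This is a Clebsch–Gordan (vector-coupling) coefficient.
j₁+j₂−J=1  J+j₁−j₂=2  J−j₁+j₂=3  j₁+j₂+J+1=7
(j₁±m₁, j₂±m₂, J±M) = (1,2,3,1,3,2)
P² = 72/35
sum k=0..1:
  [0] +1/12 = 1/12
  [1] −1/2 = -1/2
S = -5/12
C² = P²·S² = 5/14 ; C = -0.597614

Clebsch–Gordan coefficient, −√(5/14) ≈ -0.597614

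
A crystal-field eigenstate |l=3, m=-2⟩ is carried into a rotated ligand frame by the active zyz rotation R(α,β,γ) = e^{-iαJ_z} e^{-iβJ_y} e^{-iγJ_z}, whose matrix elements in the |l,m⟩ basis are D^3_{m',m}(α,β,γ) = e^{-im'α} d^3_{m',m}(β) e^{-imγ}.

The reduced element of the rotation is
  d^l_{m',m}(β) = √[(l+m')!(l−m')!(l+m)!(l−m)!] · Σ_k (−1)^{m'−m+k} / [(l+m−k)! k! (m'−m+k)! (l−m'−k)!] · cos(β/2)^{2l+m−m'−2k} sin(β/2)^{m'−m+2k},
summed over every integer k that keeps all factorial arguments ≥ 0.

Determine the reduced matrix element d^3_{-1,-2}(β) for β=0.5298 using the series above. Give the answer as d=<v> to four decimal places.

d^3_{-1,-2}(β=0.5298) via the finite sum:
Half-angle: c=0.965119, s=0.261813. N=√(2·24·1·120)=75.894664
The bounds max(0,m−m')=0 and min(l+m,l−m')=1 give 2 terms
  k=0: (−1)^1·75.8947/(24)·0.9651^5·0.2618^1 = -0.693257
  k=1: (−1)^2·75.8947/(12)·0.9651^3·0.2618^3 = +0.102034
d^3_{-1,-2}(0.5298) = -0.693257 +0.102034 = -0.591223

d=-0.5912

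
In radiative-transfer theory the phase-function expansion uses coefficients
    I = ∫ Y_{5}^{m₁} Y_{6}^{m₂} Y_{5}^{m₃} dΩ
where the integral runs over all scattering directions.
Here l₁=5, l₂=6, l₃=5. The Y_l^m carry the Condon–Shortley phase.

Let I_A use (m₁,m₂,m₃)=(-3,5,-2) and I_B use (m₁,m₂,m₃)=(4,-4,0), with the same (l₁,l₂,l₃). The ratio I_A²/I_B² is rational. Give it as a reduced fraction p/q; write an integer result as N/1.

l's match ⇒ only the (l;m) 3-j factors differ between A and B.
A: triangle coeff Δ(5,6,5) = 1/28588560; Σ_t [5,6]: t=5:−1/518400 t=6:+1/345600 = 1/1036800; (3j)²=7/2210 [(5 6 5; -3 5 -2)], sign=-1
B: triangle coeff Δ(5,6,5) = 1/28588560; Σ_t [0,1]: t=0:+1/207360 t=1:−1/345600 = 1/518400; (3j)²=12/2431 [(5 6 5; 4 -4 0)], sign=-1
I_A²/I_B² = (7/2210)/(12/2431) = 77/120

77/120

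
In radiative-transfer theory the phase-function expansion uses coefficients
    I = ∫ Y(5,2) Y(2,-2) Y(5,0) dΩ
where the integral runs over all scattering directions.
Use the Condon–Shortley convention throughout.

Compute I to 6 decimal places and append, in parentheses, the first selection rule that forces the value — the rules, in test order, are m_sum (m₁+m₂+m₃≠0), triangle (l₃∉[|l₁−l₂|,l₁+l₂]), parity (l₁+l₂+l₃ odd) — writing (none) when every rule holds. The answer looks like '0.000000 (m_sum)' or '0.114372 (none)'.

-0.191372 (none)

m-sum 0 ✓  L=12 even ✓  3≤5≤7 ✓
Π(2lᵢ+1) = 11×5×11 = 605
triangle coeff Δ(5,2,5) = 1/38610
Σ_t [0,2]: t=0:+1/2880 t=1:−1/576 t=2:+1/2880 = -1/960
(3j)²=10/429 [(5 2 5; 0 0 0)], sign=+1
Σ_t [0,0]: t=0:+1/2880 = 1/2880
(3j)²=14/429 [(5 2 5; 2 -2 0)], sign=-1
⇒ 4πI² = 700/1521
I = (-1)√(700/1521/(4π)) = -0.19137248
No selection rule forces the value: the integral is nonzero (none).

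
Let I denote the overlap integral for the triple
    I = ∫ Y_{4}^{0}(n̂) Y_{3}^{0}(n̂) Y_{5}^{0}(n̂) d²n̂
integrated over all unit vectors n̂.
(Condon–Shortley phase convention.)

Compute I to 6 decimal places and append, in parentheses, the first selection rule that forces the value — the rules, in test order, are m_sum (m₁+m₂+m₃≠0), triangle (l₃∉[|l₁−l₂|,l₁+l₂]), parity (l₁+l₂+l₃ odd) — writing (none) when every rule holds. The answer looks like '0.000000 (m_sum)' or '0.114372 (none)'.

m-sum 0 ✓  L=12 even ✓  1≤5≤7 ✓
Π(2lᵢ+1) = 9×7×11 = 693
triangle coeff Δ(4,3,5) = 1/180180
Σ_t [0,2]: t=0:+1/576 t=1:−1/144 t=2:+1/576 = -1/288
(3j)²=20/1001 [(4 3 5; 0 0 0)], sign=+1
(m-triple is (0,0,0) — same symbol as above.)
⇒ 4πI² = 3600/13013
I = (+1)√(3600/13013/(4π)) = 0.14837393
No selection rule forces the value: the integral is nonzero (none).

0.148374 (none)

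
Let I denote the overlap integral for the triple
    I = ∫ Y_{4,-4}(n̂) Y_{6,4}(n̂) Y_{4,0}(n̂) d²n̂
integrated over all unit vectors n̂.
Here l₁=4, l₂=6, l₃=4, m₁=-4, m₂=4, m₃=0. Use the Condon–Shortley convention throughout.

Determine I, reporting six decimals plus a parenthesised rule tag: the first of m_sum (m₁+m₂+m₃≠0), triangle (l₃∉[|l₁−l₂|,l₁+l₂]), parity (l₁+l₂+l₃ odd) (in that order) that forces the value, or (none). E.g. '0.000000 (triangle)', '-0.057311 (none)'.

m-sum 0 ✓  L=14 even ✓  2≤4≤10 ✓
Π(2lᵢ+1) = 9×13×9 = 1053
triangle coeff Δ(4,6,4) = 1/1261260
Σ_t [2,4]: t=2:+1/4608 t=3:−1/1296 t=4:+1/4608 = -7/20736
(3j)²=20/1287 [(4 6 4; 0 0 0)], sign=-1
Σ_t [6,6]: t=6:+1/69120 = 1/69120
(3j)²=4/143 [(4 6 4; -4 4 0)], sign=+1
⇒ 4πI² = 720/1573
I = (-1)√(720/1573/(4π)) = -0.19085211
No selection rule forces the value: the integral is nonzero (none).

-0.190852 (none)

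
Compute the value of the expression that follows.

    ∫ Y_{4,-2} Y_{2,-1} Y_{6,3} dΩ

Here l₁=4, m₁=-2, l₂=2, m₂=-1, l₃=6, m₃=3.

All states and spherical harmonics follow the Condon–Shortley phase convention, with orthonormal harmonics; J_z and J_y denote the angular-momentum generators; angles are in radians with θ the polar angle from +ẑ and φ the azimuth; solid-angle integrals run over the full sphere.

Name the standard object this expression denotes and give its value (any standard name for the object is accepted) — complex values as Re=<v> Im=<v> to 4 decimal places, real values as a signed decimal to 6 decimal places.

This is a Gaunt coefficient — the integral of a triple product of spherical harmonics over the sphere.
Checks pass: Σm=0; 12 even; l₃=6∈[2,6].
(2·4+1)(2·2+1)(2·6+1) = 585
Δ: 0! 8! 4! / 13! → 1/6435
sum: t=0:+1/2304 = 1/2304
3j²(4 2 6; 0 0 0) = Δ·Π!·Σ² = 5/143  (sign +1)
sum: t=0:+1/8640 = 1/8640
3j²(4 2 6; -2 -1 3) = Δ·Π!·Σ² = 28/715  (sign -1)
combine: 4πI² = 585·5/143·28/715 = 1260/1573
take √, sign -1: I = -0.25247360

Gaunt coefficient, -0.252474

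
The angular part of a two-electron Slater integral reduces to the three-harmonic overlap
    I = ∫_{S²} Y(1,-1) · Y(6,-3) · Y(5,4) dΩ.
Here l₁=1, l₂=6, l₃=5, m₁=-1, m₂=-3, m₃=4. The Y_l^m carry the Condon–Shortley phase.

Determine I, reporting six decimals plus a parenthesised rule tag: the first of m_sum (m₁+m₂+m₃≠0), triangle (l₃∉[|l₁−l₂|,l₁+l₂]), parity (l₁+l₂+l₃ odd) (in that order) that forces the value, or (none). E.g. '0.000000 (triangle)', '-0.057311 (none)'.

-0.070770 (none)

Checks pass: Σm=0; 12 even; l₃=5∈[5,7].
(2·1+1)(2·6+1)(2·5+1) = 429
Δ: 2! 0! 10! / 13! → 1/858
sum: t=1:−1/14400 = -1/14400
3j²(1 6 5; 0 0 0) = Δ·Π!·Σ² = 6/143  (sign +1)
sum: t=2:+1/725760 = 1/725760
3j²(1 6 5; -1 -3 4) = Δ·Π!·Σ² = 1/286  (sign -1)
combine: 4πI² = 429·6/143·1/286 = 9/143
take √, sign -1: I = -0.07076985
No selection rule forces the value: the integral is nonzero (none).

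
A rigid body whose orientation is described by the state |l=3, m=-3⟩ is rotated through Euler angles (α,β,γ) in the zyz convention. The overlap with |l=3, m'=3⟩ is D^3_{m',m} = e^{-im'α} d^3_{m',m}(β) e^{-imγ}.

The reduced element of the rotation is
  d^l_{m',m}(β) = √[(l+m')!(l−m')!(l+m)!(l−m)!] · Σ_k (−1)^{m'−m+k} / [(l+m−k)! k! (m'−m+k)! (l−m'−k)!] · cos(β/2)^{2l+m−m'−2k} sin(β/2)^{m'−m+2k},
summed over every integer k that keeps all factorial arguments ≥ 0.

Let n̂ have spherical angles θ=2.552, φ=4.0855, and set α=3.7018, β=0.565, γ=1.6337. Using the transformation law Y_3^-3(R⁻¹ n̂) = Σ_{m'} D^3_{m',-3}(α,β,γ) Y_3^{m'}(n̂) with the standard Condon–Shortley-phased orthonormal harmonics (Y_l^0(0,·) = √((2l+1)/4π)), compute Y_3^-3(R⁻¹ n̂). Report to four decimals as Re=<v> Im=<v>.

Need the full column D^3_{m',-3} for m'=−3..3 at α=3.7018, β=0.5650, γ=1.6337.
cos(β/2)=0.960362, sin(β/2)=0.278757
d^3_{-3,-3}: single k=0 term ⇒ +0.784528;  D = -0.749827-0.230747i
d^3_{-2,-3}: single k=0 term ⇒ -0.557797;  D = -0.538809+0.144299i
d^3_{-1,-3}: single k=0 term ⇒ +0.255999;  D = -0.174296+0.187500i
d^3_{0,-3}: single k=0 term ⇒ -0.085802;  D = -0.016096+0.084279i
d^3_{1,-3}: single k=0 term ⇒ +0.021569;  D = +0.007830+0.020097i
d^3_{2,-3}: single k=0 term ⇒ -0.003960;  D = +0.003178+0.002362i
d^3_{3,-3}: single k=0 term ⇒ +0.000469;  D = +0.000468+0.000037i
Y_3^{m'}(θ=2.552,φ=4.0855) and Σ D·Y over m':
  (-0.7498-0.2307i)·(+0.0683+0.0219i)  (-0.5388+0.1443i)·(+0.0819+0.2495i)  (-0.1743+0.1875i)·(-0.2587+0.3572i)  (-0.0161+0.0843i)·(-0.1409+0.0000i)  (+0.0078+0.0201i)·(+0.2587+0.3572i)  (+0.0032+0.0024i)·(+0.0819-0.2495i)  (+0.0005+0.0000i)·(-0.0683+0.0219i)
Y_3^-3(R⁻¹ n̂) = -0.150230-0.270022i

Re=-0.1502 Im=-0.2700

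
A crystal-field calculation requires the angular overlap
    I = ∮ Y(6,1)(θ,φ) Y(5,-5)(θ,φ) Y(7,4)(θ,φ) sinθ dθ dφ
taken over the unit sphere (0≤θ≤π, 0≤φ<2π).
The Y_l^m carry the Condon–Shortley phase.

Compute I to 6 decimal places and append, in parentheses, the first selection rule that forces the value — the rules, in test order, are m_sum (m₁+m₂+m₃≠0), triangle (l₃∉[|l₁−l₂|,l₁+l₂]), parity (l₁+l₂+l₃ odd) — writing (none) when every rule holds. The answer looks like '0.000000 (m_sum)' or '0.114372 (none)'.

0.173745 (none)

m-sum 0 ✓  L=18 even ✓  1≤7≤11 ✓
Π(2lᵢ+1) = 13×11×15 = 2145
triangle coeff Δ(6,5,7) = 1/174594420
Σ_t [0,4]: t=0:+1/4147200 t=1:−1/207360 t=2:+1/82944 t=3:−1/207360 t=4:+1/4147200 = 1/345600
(3j)²=420/46189 [(6 5 7; 0 0 0)], sign=-1
Σ_t [0,0]: t=0:+1/12441600 = 1/12441600
(3j)²=245/12597 [(6 5 7; 1 -5 4)], sign=-1
⇒ 4πI² = 514500/1356277
I = (+1)√(514500/1356277/(4π)) = 0.17374550
No selection rule forces the value: the integral is nonzero (none).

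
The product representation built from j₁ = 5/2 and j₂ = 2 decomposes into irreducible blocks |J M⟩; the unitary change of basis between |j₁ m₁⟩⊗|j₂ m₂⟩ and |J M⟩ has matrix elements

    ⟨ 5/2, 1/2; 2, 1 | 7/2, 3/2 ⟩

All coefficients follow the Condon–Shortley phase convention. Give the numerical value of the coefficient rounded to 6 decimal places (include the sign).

−√(2/21) = -0.308607

triangle: 1!*4!*3!/9! = 144/362880
(j±m)!: 3!*2!*3!*1!*5!*2! = 17280
prefactor² = (2J+1)*Δ*N² = 384/7
  k=0: +1/(0!*1!*2!*3!*2!*0!) = 1/24
  k=1: −1/(1!*0!*1!*2!*3!*1!) = -1/12
Σ = -1/24  ⇒  CG² = 384/7*(-1/24)² = 2/21
CG = −√(2/21) = -0.308607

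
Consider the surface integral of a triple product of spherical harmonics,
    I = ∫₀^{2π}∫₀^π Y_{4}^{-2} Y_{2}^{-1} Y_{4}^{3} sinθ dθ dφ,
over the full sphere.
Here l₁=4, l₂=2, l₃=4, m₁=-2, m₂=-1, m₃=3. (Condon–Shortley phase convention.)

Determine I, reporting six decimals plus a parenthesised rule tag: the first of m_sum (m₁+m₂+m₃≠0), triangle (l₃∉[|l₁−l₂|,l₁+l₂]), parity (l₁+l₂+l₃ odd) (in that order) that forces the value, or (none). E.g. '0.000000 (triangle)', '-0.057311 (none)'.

-0.187702 (none)

m-sum 0 ✓  L=10 even ✓  2≤4≤6 ✓
Π(2lᵢ+1) = 9×5×9 = 405
triangle coeff Δ(4,2,4) = 1/13860
Σ_t [0,2]: t=0:+1/192 t=1:−1/36 t=2:+1/192 = -5/288
(3j)²=20/693 [(4 2 4; 0 0 0)], sign=-1
Σ_t [0,1]: t=0:+1/1440 t=1:−1/240 = -1/288
(3j)²=5/132 [(4 2 4; -2 -1 3)], sign=+1
⇒ 4πI² = 375/847
I = (-1)√(375/847/(4π)) = -0.18770204
No selection rule forces the value: the integral is nonzero (none).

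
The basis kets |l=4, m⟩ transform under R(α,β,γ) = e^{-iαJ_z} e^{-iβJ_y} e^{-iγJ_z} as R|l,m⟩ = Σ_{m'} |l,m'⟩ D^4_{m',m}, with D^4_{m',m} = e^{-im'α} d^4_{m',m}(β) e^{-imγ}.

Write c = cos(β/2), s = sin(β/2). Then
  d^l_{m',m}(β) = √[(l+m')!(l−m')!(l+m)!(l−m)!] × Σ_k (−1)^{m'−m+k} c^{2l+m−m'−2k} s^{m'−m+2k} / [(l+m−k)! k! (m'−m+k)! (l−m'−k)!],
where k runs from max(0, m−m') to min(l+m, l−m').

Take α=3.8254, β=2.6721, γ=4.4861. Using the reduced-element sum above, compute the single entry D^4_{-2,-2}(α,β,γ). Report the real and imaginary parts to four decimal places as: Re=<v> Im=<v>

Re=-0.0229 Im=-0.0297

D^4_{-2,-2}(3.8254,2.6721,4.4861) = e^{-i·-2·3.8254}·d^4_{-2,-2}(2.6721)·e^{-i·-2·4.4861}. Compute d first:
c=cos(2.672100/2)=0.232596, s=sin(2.672100/2)=0.972573; N=√[2·720·2·720]=1440.000000
k: max(0,(-2)−(-2))=0 … min(4+(-2),4−(-2))=2
  k=0: (−1)^0·1440.0000/(1440)·0.2326^8·0.9726^0 = +0.000009
  k=1: (−1)^1·1440.0000/(120)·0.2326^6·0.9726^2 = -0.001797
  k=2: (−1)^2·1440.0000/(96)·0.2326^4·0.9726^4 = +0.039282
d^4_{-2,-2}(2.6721) = +0.000009 -0.001797 +0.039282 = +0.037493
Attach z-rotation phases: D = e^{-i(-2)(3.8254)}·(+0.037493)·e^{-i(-2)(4.4861)} = -0.022862-0.029716i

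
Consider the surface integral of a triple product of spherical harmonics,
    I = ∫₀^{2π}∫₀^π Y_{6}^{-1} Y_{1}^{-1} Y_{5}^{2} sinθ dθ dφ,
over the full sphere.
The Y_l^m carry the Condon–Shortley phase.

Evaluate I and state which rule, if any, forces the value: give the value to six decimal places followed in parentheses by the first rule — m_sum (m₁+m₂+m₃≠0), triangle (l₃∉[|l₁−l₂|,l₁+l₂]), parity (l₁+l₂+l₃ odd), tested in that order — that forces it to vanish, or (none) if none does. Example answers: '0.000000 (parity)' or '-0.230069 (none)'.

m-sum 0 ✓  L=12 even ✓  5≤5≤7 ✓
Π(2lᵢ+1) = 13×3×11 = 429
triangle coeff Δ(6,1,5) = 1/858
Σ_t [1,1]: t=1:−1/14400 = -1/14400
(3j)²=6/143 [(6 1 5; 0 0 0)], sign=+1
Σ_t [0,0]: t=0:+1/60480 = 1/60480
(3j)²=5/429 [(6 1 5; -1 -1 2)], sign=-1
⇒ 4πI² = 30/143
I = (-1)√(30/143/(4π)) = -0.12920749
No selection rule forces the value: the integral is nonzero (none).

-0.129207 (none)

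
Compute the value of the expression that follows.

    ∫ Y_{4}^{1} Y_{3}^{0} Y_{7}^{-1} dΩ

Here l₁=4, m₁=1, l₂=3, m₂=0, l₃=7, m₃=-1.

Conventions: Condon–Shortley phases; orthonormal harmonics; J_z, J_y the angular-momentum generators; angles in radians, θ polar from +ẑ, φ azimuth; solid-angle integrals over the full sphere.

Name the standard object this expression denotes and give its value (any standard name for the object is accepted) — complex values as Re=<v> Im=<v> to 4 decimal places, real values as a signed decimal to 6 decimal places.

Gaunt coefficient, -0.225497

This is a Gaunt coefficient — the integral of a triple product of spherical harmonics over the sphere.
m-sum 0 ✓  L=14 even ✓  1≤7≤7 ✓
Π(2lᵢ+1) = 9×7×15 = 945
triangle coeff Δ(4,3,7) = 1/45045
Σ_t [0,0]: t=0:+1/20736 = 1/20736
(3j)²=35/1287 [(4 3 7; 0 0 0)], sign=-1
Σ_t [0,0]: t=0:+1/25920 = 1/25920
(3j)²=32/1287 [(4 3 7; 1 0 -1)], sign=+1
⇒ 4πI² = 39200/61347
I = (-1)√(39200/61347/(4π)) = -0.22549735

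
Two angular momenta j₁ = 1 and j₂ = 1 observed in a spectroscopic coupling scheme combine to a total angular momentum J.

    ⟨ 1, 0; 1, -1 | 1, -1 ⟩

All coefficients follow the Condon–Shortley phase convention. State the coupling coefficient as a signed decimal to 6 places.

+0.707107

j₁+j₂−J=1  J+j₁−j₂=1  J−j₁+j₂=1  j₁+j₂+J+1=4
(j₁±m₁, j₂±m₂, J±M) = (1,1,0,2,0,2)
P² = 1/2
sum k=0..0:
  [0] +1/1 = 1
S = 1
C² = P²·S² = 1/2 ; C = +0.707107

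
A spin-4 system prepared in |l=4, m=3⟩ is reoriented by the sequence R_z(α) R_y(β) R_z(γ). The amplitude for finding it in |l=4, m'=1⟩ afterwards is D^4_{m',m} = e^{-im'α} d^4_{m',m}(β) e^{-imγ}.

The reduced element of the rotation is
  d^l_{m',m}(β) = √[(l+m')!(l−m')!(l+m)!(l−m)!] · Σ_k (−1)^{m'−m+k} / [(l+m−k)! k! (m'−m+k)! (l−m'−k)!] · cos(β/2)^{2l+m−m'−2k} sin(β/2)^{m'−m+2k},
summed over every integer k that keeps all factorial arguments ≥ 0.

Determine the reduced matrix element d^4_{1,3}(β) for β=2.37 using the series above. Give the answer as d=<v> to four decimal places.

d^4_{1,3}(β=2.3700) via the finite sum:
Half-angle: c=0.376297, s=0.926499. N=√(120·6·5040·1)=1904.940944
The bounds max(0,m−m')=2 and min(l+m,l−m')=3 give 2 terms
  k=2: (−1)^0·1904.9409/(240)·0.3763^6·0.9265^2 = +0.019344
  k=3: (−1)^1·1904.9409/(144)·0.3763^4·0.9265^4 = -0.195444
d^4_{1,3}(2.3700) = +0.019344 -0.195444 = -0.176100

d=-0.1761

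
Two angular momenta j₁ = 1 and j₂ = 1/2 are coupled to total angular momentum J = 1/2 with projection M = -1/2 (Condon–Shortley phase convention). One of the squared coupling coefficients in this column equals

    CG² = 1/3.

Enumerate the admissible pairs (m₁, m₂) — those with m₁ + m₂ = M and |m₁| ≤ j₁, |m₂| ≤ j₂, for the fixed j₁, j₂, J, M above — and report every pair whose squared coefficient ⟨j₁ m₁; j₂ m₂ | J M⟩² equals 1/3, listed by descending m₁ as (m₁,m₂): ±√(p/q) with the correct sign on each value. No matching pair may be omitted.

(0,-1/2): +√(1/3)

Admissible pairs with m₁+m₂ = M = -1/2: (-1,1/2), (0,-1/2)
  (m₁,m₂)=(0,-1/2): CG² = 1/3, CG = +√(1/3)   ← matches the target
  (m₁,m₂)=(-1,1/2): CG² = 2/3, CG = −√(2/3)
Pairs with CG² = 1/3: (0,-1/2): +√(1/3)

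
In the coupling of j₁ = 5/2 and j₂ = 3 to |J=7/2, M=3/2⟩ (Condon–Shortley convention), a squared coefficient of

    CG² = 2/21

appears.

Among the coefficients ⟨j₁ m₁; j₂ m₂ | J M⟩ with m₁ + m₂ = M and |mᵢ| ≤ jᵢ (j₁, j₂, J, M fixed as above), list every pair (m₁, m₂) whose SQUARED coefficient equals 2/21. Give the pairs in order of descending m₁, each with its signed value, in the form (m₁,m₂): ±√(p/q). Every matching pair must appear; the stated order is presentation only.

Admissible pairs with m₁+m₂ = M = 3/2: (-3/2,3), (-1/2,2), (1/2,1), (3/2,0), (5/2,-1)
  (m₁,m₂)=(5/2,-1): CG² = 8/21, CG = +√(8/21)
  (m₁,m₂)=(3/2,0): CG² = 0/1, CG = 0
  (m₁,m₂)=(1/2,1): CG² = 5/21, CG = −√(5/21)
  (m₁,m₂)=(-1/2,2): CG² = 2/21, CG = +√(2/21)   ← matches the target
  (m₁,m₂)=(-3/2,3): CG² = 2/7, CG = +√(2/7)
Pairs with CG² = 2/21: (-1/2,2): +√(2/21)

(-1/2,2): +√(2/21)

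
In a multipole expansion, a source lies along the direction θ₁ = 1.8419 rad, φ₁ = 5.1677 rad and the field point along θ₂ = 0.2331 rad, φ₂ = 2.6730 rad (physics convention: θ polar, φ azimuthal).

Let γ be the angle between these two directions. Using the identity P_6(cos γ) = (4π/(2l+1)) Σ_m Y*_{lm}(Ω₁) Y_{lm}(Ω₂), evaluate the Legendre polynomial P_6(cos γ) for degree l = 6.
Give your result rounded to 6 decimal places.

Term-by-term m-sum for l=6 (normalisation 4π/13 = 0.966644):
  m=-6: (+0.354443-0.153937i) × (-0.000069+0.000024i) = -0.000021+0.000019i  (running Σ = -0.000021+0.000019i)
  m=-5: (-0.283187-0.241326i) × (+0.000747-0.000767i) = -0.000397+0.000037i  (running Σ = -0.000418+0.000056i)
  m=-4: (+0.016088-0.062890i) × (-0.002858+0.009125i) = +0.000528+0.000327i  (running Σ = +0.000110+0.000383i)
  m=-3: (-0.337758+0.070179i) × (-0.009513-0.057121i) = +0.007222+0.018626i  (running Σ = +0.007332+0.019008i)
  m=-2: (+0.022460+0.028929i) × (+0.139241+0.189531i) = -0.002356+0.008285i  (running Σ = +0.004976+0.027293i)
  m=-1: (-0.141083+0.288146i) × (-0.509953-0.258137i) = +0.146327-0.110522i  (running Σ = +0.151303-0.083229i)
  m=0: (+0.063262-0.000000i) × (+0.513441+0.000000i) = +0.032481+0.000000i  (running Σ = +0.183784-0.083229i)
  m=1: (+0.141083+0.288146i) × (+0.509953-0.258137i) = +0.146327+0.110522i  (running Σ = +0.330111+0.027293i)
  m=2: (+0.022460-0.028929i) × (+0.139241-0.189531i) = -0.002356-0.008285i  (running Σ = +0.327755+0.019008i)
  m=3: (+0.337758+0.070179i) × (+0.009513-0.057121i) = +0.007222-0.018626i  (running Σ = +0.334977+0.000383i)
  m=4: (+0.016088+0.062890i) × (-0.002858-0.009125i) = +0.000528-0.000327i  (running Σ = +0.335504+0.000056i)
  m=5: (+0.283187-0.241326i) × (-0.000747-0.000767i) = -0.000397-0.000037i  (running Σ = +0.335108+0.000019i)
  m=6: (+0.354443+0.153937i) × (-0.000069-0.000024i) = -0.000021-0.000019i  (running Σ = +0.335087+0.000000i)
Σ over m = +0.335087+0.000000i; ×(4π/13) → +0.323910+0.000000i. Real part: 0.323910

0.323910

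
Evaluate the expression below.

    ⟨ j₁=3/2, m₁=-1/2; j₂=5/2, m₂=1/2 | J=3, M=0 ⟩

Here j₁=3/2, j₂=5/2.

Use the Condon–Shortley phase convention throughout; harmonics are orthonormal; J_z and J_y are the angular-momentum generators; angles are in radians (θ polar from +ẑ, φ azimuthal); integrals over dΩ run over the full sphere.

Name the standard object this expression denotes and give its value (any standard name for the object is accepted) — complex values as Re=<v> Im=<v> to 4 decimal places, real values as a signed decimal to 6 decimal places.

This is a Clebsch–Gordan (vector-coupling) coefficient.
j₁+j₂−J=1  J+j₁−j₂=2  J−j₁+j₂=4  j₁+j₂+J+1=8
(j₁±m₁, j₂±m₂, J±M) = (1,2,3,2,3,3)
P² = 36/5
sum k=0..1:
  [0] +1/12 = 1/12
  [1] −1/4 = -1/4
S = -1/6
C² = P²·S² = 1/5 ; C = -0.447214

Clebsch–Gordan coefficient, −√(1/5) ≈ -0.447214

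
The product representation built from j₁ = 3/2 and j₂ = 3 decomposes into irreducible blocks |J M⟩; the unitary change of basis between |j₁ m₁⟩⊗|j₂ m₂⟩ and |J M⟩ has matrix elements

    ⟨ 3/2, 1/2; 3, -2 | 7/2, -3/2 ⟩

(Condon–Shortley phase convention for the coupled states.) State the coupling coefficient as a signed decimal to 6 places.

+0.654654

j₁+j₂−J=1  J+j₁−j₂=2  J−j₁+j₂=5  j₁+j₂+J+1=9
(j₁±m₁, j₂±m₂, J±M) = (2,1,1,5,2,5)
P² = 6400/21
sum k=0..1:
  [0] +1/24 = 1/24
  [1] −1/240 = -1/240
S = 3/80
C² = P²·S² = 3/7 ; C = +0.654654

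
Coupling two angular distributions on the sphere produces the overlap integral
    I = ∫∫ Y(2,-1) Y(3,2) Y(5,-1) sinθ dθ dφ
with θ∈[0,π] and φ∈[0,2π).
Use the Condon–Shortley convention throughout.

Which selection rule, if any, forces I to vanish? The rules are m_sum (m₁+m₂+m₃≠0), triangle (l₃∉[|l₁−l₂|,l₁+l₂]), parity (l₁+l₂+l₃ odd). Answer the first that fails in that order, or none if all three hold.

none

m₁+m₂+m₃ = -1 + 2 − 1 = 0  ✓
triangle: |2−3|=1 ≤ l₃=5 ≤ 2+3=5  ✓
parity: l₁+l₂+l₃ = 10 is even  ✓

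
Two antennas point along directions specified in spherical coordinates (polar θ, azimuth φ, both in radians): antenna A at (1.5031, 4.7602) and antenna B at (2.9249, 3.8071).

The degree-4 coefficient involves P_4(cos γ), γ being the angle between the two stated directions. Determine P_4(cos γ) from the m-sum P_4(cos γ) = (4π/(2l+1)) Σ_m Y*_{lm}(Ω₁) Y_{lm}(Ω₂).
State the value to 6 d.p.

Addition theorem: P_4(cos γ) = (4π/9) Σ_m Y*_{lm}(Ω₁) Y_{lm}(Ω₂), m = −4…4:
  term(m=-4) = (-0.000325, -0.000258)   from Y*(Ω₁)=(0.430498, 0.083349), Y(Ω₂)=(-0.000839, -0.000436)
  term(m=-3) = (0.000981, -0.000285)   from Y*(Ω₁)=(-0.012020, 0.083225), Y(Ω₂)=(-0.005017, -0.011064)
  term(m=-2) = (0.009313, -0.026716)   from Y*(Ω₁)=(0.320854, 0.030775), Y(Ω₂)=(0.020846, -0.085266)
  term(m=-1) = (0.020043, 0.028212)   from Y*(Ω₁)=(-0.004529, 0.094655), Y(Ω₂)=(0.287267, -0.225495)
  term(m=+0) = (0.199497, 0.000000)   from Y*(Ω₁)=(0.302913, -0.000000), Y(Ω₂)=(0.658597, 0.000000)
  term(m=+1) = (0.020043, -0.028212)   from Y*(Ω₁)=(0.004529, 0.094655), Y(Ω₂)=(-0.287267, -0.225495)
  term(m=+2) = (0.009313, 0.026716)   from Y*(Ω₁)=(0.320854, -0.030775), Y(Ω₂)=(0.020846, 0.085266)
  term(m=+3) = (0.000981, 0.000285)   from Y*(Ω₁)=(0.012020, 0.083225), Y(Ω₂)=(0.005017, -0.011064)
  term(m=+4) = (-0.000325, 0.000258)   from Y*(Ω₁)=(0.430498, -0.083349), Y(Ω₂)=(-0.000839, 0.000436)
Σ over m = (0.259521, 0.000000); ×(4π/9) → (0.362360, 0.000000). Real part: 0.362360

0.362360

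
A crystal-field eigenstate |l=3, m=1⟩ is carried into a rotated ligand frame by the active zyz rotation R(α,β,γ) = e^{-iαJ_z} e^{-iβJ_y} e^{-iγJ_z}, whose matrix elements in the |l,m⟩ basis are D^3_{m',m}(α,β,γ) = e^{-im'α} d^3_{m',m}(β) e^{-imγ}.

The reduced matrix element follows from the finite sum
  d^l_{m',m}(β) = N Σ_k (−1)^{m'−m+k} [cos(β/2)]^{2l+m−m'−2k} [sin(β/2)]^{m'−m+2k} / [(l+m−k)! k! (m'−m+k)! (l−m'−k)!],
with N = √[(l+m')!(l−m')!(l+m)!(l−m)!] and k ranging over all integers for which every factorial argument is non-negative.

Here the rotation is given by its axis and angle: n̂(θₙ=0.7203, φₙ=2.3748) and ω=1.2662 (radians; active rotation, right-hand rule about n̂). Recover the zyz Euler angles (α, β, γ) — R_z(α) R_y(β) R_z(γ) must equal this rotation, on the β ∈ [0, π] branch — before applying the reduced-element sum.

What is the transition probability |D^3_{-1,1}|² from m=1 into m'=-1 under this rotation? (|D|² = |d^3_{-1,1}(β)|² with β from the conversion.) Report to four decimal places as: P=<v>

P=0.2529

Axis–angle → zyz. n̂ = (sinθₙcosφₙ, sinθₙsinφₙ, cosθₙ) = (-0.475011, +0.457657, +0.751608), ω = 1.2662.
R = I cosω + sinω [n̂]ₓ + (1−cosω) n̂n̂ᵀ gives
  R = [+0.457874, -0.869204, +0.186641; +0.564815, +0.446542, +0.693962; -0.686538, -0.212329, +0.695400]
β = atan2(√(R₁₃²+R₂₃²), R₃₃) = 0.801820; α = atan2(R₂₃, R₁₃) mod 2π = 1.308063; γ = atan2(R₃₂, −R₃₁) mod 2π = 5.983241
First d^3_{-1,1}(β=0.8018), then the phase factors e^{-i(-1)α} and e^{-i(1)γ}:
c=cos(0.801820/2)=0.920706, s=sin(0.801820/2)=0.390256; N=√[2·24·24·2]=48.000000
k: max(0,(1)−(-1))=2 … min(3+(1),3−(-1))=4
  k=2: (−1)^0·48.0000/(8)·0.9207^4·0.3903^2 = +0.656652
  k=3: (−1)^1·48.0000/(6)·0.9207^2·0.3903^4 = -0.157301
  k=4: (−1)^2·48.0000/(48)·0.9207^0·0.3903^6 = +0.003533
d^3_{-1,1}(0.8018) = +0.656652 -0.157301 +0.003533 = +0.502884
|D^3_{-1,1}|² = |d^3_{-1,1}(β)|² = (+0.502884)² = 0.252892 (the z-rotation phases have unit modulus)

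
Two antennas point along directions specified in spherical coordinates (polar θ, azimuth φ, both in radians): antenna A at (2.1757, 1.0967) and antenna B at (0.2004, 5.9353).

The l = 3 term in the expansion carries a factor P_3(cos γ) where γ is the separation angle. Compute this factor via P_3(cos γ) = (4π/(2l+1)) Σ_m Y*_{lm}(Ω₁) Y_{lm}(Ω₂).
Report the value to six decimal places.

0.418569

Term-by-term m-sum for l=3 (normalisation 4π/7 = 1.795196):
  m=-3: Y*=(-0.229647, -0.034357)  Y=(0.001656, 0.002844)  product (-0.000282, -0.000710)
  m=-2: Y*=(0.229313, -0.319446)  Y=(0.030461, 0.025438)  product (0.015111, -0.003898)
  m=-1: Y*=(0.074881, 0.145929)  Y=(0.229933, 0.083381)  product (0.005050, 0.039798)
  m=+0: Y*=(0.293499, -0.000000)  Y=(0.658959, 0.000000)  product (0.193404, 0.000000)
  m=+1: Y*=(-0.074881, 0.145929)  Y=(-0.229933, 0.083381)  product (0.005050, -0.039798)
  m=+2: Y*=(0.229313, 0.319446)  Y=(0.030461, -0.025438)  product (0.015111, 0.003898)
  m=+3: Y*=(0.229647, -0.034357)  Y=(-0.001656, 0.002844)  product (-0.000282, 0.000710)
Accumulated sum (0.233161, 0.000000); after 4π/(2l+1) scaling, (0.418569, 0.000000) ⇒ P_3 = 0.418569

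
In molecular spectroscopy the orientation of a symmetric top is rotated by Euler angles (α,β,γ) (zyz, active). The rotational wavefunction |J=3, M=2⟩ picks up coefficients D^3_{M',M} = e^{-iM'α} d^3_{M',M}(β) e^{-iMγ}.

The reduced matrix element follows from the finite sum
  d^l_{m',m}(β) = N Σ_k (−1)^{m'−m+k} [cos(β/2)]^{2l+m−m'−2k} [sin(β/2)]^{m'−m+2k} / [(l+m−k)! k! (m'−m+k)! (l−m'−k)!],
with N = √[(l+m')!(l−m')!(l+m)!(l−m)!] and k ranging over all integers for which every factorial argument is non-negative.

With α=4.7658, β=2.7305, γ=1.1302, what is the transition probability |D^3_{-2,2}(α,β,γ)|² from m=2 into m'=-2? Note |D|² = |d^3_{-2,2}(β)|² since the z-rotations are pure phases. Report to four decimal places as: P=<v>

D^3_{-2,2}(4.7658,2.7305,1.1302) = e^{-i·-2·4.7658}·d^3_{-2,2}(2.7305)·e^{-i·2·1.1302}. Compute d first:
c=cos(2.730500/2)=0.204102, s=sin(2.730500/2)=0.978950; N=√[1·120·120·1]=120.000000
Admissible k: 4..5 (factorial args all ≥0)
  k=4: (−1)^0·120.0000/(24)·0.2041^2·0.9789^4 = +0.191296
  k=5: (−1)^1·120.0000/(120)·0.2041^0·0.9789^6 = -0.880161
d^3_{-2,2}(2.7305) = +0.191296 -0.880161 = -0.688865
|D^3_{-2,2}|² = |d^3_{-2,2}(β)|² = (-0.688865)² = 0.474535 (the z-rotation phases have unit modulus)

P=0.4745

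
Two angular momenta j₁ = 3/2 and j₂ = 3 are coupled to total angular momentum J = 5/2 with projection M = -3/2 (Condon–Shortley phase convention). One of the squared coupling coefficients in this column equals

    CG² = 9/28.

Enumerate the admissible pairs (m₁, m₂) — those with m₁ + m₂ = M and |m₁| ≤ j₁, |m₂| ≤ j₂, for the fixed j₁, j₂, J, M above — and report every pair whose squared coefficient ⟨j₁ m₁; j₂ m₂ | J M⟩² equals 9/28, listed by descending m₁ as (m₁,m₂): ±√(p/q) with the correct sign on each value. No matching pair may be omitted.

(3/2,-3): +√(9/28)

Admissible pairs with m₁+m₂ = M = -3/2: (-3/2,0), (-1/2,-1), (1/2,-2), (3/2,-3)
  (m₁,m₂)=(3/2,-3): CG² = 9/28, CG = +√(9/28)   ← matches the target
  (m₁,m₂)=(1/2,-2): CG² = 1/14, CG = +√(1/14)
  (m₁,m₂)=(-1/2,-1): CG² = 7/20, CG = −√(7/20)
  (m₁,m₂)=(-3/2,0): CG² = 9/35, CG = +√(9/35)
Pairs with CG² = 9/28: (3/2,-3): +√(9/28)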